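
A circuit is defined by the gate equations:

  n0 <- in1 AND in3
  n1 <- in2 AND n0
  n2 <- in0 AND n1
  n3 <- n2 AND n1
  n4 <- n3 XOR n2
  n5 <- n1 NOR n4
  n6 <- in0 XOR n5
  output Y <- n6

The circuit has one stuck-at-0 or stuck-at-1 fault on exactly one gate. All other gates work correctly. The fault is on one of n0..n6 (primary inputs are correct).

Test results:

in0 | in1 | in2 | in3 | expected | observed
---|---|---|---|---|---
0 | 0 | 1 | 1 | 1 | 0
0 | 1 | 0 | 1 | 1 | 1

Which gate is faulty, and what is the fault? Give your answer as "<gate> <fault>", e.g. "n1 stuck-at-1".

n0 stuck-at-1

Fault-free values for test 1 (in0=0, in1=0, in2=1, in3=1): n0=0, n1=0, n2=0, n3=0, n4=0, n5=1, n6=1, giving Y=1. Observed 0.
Test 1: faults giving observed 0 are {n0 stuck-at-1, n1 stuck-at-1, n2 stuck-at-1, n3 stuck-at-1, n4 stuck-at-1, n5 stuck-at-0, n6 stuck-at-0}.
Test 2 (in0=0, in1=1, in2=0, in3=1): fault-free n0=1, n1=0, n2=0, n3=0, n4=0, n5=1, n6=1 → 1; observed 1. Eliminates n1 stuck-at-1, n2 stuck-at-1, n3 stuck-at-1, n4 stuck-at-1, n5 stuck-at-0, n6 stuck-at-0.
Only n0 stuck-at-1 is consistent with every test.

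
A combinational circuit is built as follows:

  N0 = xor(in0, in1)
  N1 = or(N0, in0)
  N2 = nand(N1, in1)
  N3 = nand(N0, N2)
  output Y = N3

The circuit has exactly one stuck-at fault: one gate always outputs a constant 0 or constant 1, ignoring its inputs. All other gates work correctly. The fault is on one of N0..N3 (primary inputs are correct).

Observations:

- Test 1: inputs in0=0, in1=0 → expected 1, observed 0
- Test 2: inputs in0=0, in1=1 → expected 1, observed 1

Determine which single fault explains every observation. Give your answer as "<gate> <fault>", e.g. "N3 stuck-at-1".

Fault-free values for test 1 (in0=0, in1=0): N0=0, N1=0, N2=1, N3=1, giving Y=1. Observed 0.
Test 1: faults giving observed 0 are {N0 stuck-at-1, N3 stuck-at-0}.
Test 2 (in0=0, in1=1): fault-free N0=1, N1=1, N2=0, N3=1 → 1; observed 1. Eliminates N3 stuck-at-0.
Only N0 stuck-at-1 is consistent with every test.

N0 stuck-at-1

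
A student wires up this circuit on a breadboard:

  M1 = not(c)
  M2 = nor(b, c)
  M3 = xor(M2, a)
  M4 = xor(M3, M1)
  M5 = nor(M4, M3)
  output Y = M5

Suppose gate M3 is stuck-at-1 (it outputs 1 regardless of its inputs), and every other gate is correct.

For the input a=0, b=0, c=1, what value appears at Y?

0

Propagate with M3 forced: M1=0, M2=0, M3=1 [stuck-at-1], M4=1, M5=0.
So Y = 0. (Without the fault it would be 1.)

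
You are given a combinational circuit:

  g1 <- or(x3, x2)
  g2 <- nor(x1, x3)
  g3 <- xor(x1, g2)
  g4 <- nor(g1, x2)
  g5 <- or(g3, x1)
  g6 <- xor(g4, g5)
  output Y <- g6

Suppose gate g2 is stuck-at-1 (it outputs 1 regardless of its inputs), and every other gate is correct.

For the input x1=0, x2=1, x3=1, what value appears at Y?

1

Propagate with g2 forced: g1=1, g2=1 [stuck-at-1], g3=1, g4=0, g5=1, g6=1.
So Y = 1. (Without the fault it would be 0.)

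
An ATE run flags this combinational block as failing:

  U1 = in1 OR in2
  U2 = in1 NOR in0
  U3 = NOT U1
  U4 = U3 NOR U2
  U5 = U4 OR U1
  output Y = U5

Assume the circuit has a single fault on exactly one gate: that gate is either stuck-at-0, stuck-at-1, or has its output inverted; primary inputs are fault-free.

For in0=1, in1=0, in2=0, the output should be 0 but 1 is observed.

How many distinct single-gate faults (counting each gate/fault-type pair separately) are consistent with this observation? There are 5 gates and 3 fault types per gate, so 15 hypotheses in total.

Fault-free: U1=0, U2=0, U3=1, U4=0, U5=0 → 0. Observed 1.
  U1: stuck-at-1, inverted output ✓; others ✗
  U2: none of the 3 fault types match ✗
  U3: stuck-at-0, inverted output ✓; others ✗
  U4: stuck-at-1, inverted output ✓; others ✗
  U5: stuck-at-1, inverted output ✓; others ✗
Consistent faults: {U1 stuck-at-1, U1 inverted output, U3 stuck-at-0, U3 inverted output, U4 stuck-at-1, U4 inverted output, U5 stuck-at-1, U5 inverted output} — 8 in all.

8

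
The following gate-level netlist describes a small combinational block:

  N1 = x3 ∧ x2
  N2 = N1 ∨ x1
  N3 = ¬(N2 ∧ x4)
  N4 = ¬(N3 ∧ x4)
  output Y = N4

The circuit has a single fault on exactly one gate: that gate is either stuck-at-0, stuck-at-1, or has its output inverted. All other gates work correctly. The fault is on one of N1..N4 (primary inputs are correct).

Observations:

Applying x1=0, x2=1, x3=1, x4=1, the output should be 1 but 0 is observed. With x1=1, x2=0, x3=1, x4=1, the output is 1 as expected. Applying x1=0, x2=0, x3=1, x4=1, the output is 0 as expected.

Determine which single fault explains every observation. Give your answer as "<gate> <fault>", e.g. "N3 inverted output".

N1 stuck-at-0

Fault-free values for test 1 (x1=0, x2=1, x3=1, x4=1): N1=1, N2=1, N3=0, N4=1, giving Y=1. Observed 0.
Test 1: faults giving observed 0 are {N1 stuck-at-0, N1 inverted output, N2 stuck-at-0, N2 inverted output, N3 stuck-at-1, N3 inverted output, N4 stuck-at-0, N4 inverted output}.
Test 2 (x1=1, x2=0, x3=1, x4=1): fault-free N1=0, N2=1, N3=0, N4=1 → 1; observed 1. Eliminates N2 stuck-at-0, N2 inverted output, N3 stuck-at-1, N3 inverted output, N4 stuck-at-0, N4 inverted output.
Test 3 (x1=0, x2=0, x3=1, x4=1): fault-free N1=0, N2=0, N3=1, N4=0 → 0; observed 0. Eliminates N1 inverted output.
Only N1 stuck-at-0 is consistent with every test.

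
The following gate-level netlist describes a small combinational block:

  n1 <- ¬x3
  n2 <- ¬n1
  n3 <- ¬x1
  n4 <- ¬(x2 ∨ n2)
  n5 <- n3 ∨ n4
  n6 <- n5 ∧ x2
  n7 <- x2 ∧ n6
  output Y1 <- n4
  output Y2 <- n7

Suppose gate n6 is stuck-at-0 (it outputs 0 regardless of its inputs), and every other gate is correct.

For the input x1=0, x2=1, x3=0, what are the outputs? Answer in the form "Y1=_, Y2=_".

Y1=0, Y2=0

Propagate with n6 forced: n1=1, n2=0, n3=1, n4=0, n5=1, n6=0 [stuck-at-0], n7=0.
So the outputs are Y1=0, Y2=0. (Without the fault they would be Y1=0, Y2=1.)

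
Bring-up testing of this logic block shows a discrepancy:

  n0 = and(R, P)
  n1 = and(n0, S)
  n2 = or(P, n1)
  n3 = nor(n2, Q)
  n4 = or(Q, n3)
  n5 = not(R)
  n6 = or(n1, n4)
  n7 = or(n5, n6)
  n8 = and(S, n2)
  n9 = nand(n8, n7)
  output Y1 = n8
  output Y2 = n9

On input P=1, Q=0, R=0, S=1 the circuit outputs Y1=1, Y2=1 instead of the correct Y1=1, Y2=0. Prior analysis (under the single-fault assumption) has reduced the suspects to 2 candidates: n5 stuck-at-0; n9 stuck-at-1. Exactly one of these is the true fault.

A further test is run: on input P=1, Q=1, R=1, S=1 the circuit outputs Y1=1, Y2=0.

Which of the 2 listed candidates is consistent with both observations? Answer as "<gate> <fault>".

Evaluate each candidate on input P=1, Q=1, R=1, S=1:
  n5 stuck-at-0: n0=1, n1=1, n2=1, n3=0, n4=1, n5=0 [stuck-at-0], n6=1, n7=1, n8=1, n9=0 → Y1=1, Y2=0 — matches
  n9 stuck-at-1: n0=1, n1=1, n2=1, n3=0, n4=1, n5=0, n6=1, n7=1, n8=1, n9=1 [stuck-at-1] → Y1=1, Y2=1 — eliminated
Only n5 stuck-at-0 reproduces the observed Y1=1, Y2=0.

n5 stuck-at-0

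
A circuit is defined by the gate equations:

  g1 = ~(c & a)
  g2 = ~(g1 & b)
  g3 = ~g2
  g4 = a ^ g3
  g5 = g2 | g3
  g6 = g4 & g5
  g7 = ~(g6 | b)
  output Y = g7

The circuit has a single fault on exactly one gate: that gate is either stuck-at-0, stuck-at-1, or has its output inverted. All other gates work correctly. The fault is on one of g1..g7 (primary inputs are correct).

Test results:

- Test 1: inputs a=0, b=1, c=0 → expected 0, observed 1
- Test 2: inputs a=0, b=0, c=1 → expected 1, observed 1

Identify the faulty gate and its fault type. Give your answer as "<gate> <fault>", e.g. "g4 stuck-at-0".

g7 stuck-at-1

Fault-free values for test 1 (a=0, b=1, c=0): g1=1, g2=0, g3=1, g4=1, g5=1, g6=1, g7=0, giving Y=0. Observed 1.
Test 1: faults giving observed 1 are {g7 stuck-at-1, g7 inverted output}.
Test 2 (a=0, b=0, c=1): fault-free g1=1, g2=1, g3=0, g4=0, g5=1, g6=0, g7=1 → 1; observed 1. Eliminates g7 inverted output.
Only g7 stuck-at-1 is consistent with every test.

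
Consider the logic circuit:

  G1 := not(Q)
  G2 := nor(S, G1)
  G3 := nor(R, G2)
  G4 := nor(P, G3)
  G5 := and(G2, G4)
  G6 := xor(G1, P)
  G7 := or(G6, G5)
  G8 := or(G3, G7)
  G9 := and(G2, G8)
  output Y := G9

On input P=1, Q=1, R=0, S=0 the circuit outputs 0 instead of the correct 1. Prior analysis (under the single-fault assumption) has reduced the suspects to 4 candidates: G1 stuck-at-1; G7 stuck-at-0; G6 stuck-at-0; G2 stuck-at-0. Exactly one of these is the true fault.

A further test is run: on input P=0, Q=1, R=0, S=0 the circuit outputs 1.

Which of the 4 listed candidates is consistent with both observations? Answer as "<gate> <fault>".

G6 stuck-at-0

Evaluate each candidate on input P=0, Q=1, R=0, S=0:
  G1 stuck-at-1: G1=1 [stuck-at-1], G2=0, G3=1, G4=0, G5=0, G6=1, G7=1, G8=1, G9=0 → 0 — eliminated
  G7 stuck-at-0: G1=0, G2=1, G3=0, G4=1, G5=1, G6=0, G7=0 [stuck-at-0], G8=0, G9=0 → 0 — eliminated
  G6 stuck-at-0: G1=0, G2=1, G3=0, G4=1, G5=1, G6=0 [stuck-at-0], G7=1, G8=1, G9=1 → 1 — matches
  G2 stuck-at-0: G1=0, G2=0 [stuck-at-0], G3=1, G4=0, G5=0, G6=0, G7=0, G8=1, G9=0 → 0 — eliminated
Only G6 stuck-at-0 reproduces the observed 1.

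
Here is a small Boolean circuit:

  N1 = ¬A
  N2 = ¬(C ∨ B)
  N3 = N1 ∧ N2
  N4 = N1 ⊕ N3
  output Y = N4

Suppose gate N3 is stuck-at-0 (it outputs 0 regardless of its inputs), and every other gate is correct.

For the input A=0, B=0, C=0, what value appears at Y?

Propagate with N3 forced: N1=1, N2=1, N3=0 [stuck-at-0], N4=1.
So Y = 1. (Without the fault it would be 0.)

1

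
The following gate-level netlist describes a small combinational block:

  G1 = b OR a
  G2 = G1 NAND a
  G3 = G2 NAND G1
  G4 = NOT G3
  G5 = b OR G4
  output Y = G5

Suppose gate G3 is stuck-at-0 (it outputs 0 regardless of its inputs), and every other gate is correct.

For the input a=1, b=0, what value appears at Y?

1

Propagate with G3 forced: G1=1, G2=0, G3=0 [stuck-at-0], G4=1, G5=1.
So Y = 1. (Without the fault it would be 0.)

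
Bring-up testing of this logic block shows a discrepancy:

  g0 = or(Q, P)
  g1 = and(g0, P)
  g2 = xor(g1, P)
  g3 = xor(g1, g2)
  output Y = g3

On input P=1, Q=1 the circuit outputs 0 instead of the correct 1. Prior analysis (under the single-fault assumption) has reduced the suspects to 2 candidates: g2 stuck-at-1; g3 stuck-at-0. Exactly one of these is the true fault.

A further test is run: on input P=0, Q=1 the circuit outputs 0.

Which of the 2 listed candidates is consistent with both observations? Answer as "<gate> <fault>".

Evaluate each candidate on input P=0, Q=1:
  g2 stuck-at-1: g0=1, g1=0, g2=1 [stuck-at-1], g3=1 → 1 — eliminated
  g3 stuck-at-0: g0=1, g1=0, g2=0, g3=0 [stuck-at-0] → 0 — matches
Only g3 stuck-at-0 reproduces the observed 0.

g3 stuck-at-0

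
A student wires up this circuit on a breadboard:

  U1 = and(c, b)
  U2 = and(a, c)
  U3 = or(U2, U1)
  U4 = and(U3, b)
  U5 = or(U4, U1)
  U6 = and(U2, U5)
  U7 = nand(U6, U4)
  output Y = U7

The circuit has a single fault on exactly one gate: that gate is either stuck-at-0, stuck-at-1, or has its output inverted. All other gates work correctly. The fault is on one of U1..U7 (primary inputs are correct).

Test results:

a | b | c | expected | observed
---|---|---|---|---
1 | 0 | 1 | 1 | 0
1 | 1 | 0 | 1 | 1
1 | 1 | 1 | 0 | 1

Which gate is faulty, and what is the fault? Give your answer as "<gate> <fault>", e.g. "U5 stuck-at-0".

Fault-free values for test 1 (a=1, b=0, c=1): U1=0, U2=1, U3=1, U4=0, U5=0, U6=0, U7=1, giving Y=1. Observed 0.
Test 1: faults giving observed 0 are {U4 stuck-at-1, U4 inverted output, U7 stuck-at-0, U7 inverted output}.
Test 2 (a=1, b=1, c=0): fault-free U1=0, U2=0, U3=0, U4=0, U5=0, U6=0, U7=1 → 1; observed 1. Eliminates U7 stuck-at-0, U7 inverted output.
Test 3 (a=1, b=1, c=1): fault-free U1=1, U2=1, U3=1, U4=1, U5=1, U6=1, U7=0 → 0; observed 1. Eliminates U4 stuck-at-1.
Only U4 inverted output is consistent with every test.

U4 inverted output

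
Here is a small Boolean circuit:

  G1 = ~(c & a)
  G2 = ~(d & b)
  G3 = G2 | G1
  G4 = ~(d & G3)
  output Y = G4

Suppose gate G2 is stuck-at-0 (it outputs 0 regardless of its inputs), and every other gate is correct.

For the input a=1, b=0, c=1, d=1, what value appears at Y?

1

Propagate with G2 forced: G1=0, G2=0 [stuck-at-0], G3=0, G4=1.
So Y = 1. (Without the fault it would be 0.)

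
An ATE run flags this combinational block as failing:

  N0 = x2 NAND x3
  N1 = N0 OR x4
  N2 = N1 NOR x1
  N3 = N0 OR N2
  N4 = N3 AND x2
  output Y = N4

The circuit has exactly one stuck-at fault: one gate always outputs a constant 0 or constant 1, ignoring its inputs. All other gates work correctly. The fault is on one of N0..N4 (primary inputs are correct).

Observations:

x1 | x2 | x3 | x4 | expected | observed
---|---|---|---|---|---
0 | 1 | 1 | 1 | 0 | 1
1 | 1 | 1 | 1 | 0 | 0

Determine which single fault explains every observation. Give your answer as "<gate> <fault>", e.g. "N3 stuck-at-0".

Fault-free values for test 1 (x1=0, x2=1, x3=1, x4=1): N0=0, N1=1, N2=0, N3=0, N4=0, giving Y=0. Observed 1.
Test 1: faults giving observed 1 are {N0 stuck-at-1, N1 stuck-at-0, N2 stuck-at-1, N3 stuck-at-1, N4 stuck-at-1}.
Test 2 (x1=1, x2=1, x3=1, x4=1): fault-free N0=0, N1=1, N2=0, N3=0, N4=0 → 0; observed 0. Eliminates N0 stuck-at-1, N2 stuck-at-1, N3 stuck-at-1, N4 stuck-at-1.
Only N1 stuck-at-0 is consistent with every test.

N1 stuck-at-0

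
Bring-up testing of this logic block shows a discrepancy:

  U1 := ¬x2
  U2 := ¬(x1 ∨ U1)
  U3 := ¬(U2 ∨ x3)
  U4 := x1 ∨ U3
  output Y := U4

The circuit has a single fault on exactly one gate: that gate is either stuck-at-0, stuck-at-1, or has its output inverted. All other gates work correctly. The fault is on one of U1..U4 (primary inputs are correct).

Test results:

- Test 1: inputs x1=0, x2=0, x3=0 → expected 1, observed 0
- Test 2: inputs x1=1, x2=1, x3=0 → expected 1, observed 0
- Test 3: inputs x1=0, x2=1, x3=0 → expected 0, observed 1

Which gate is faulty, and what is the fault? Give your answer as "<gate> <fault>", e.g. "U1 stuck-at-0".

U4 inverted output

Fault-free values for test 1 (x1=0, x2=0, x3=0): U1=1, U2=0, U3=1, U4=1, giving Y=1. Observed 0.
Test 1: faults giving observed 0 are {U1 stuck-at-0, U1 inverted output, U2 stuck-at-1, U2 inverted output, U3 stuck-at-0, U3 inverted output, U4 stuck-at-0, U4 inverted output}.
Test 2 (x1=1, x2=1, x3=0): fault-free U1=0, U2=0, U3=1, U4=1 → 1; observed 0. Eliminates U1 stuck-at-0, U1 inverted output, U2 stuck-at-1, U2 inverted output, U3 stuck-at-0, U3 inverted output.
Test 3 (x1=0, x2=1, x3=0): fault-free U1=0, U2=1, U3=0, U4=0 → 0; observed 1. Eliminates U4 stuck-at-0.
Only U4 inverted output is consistent with every test.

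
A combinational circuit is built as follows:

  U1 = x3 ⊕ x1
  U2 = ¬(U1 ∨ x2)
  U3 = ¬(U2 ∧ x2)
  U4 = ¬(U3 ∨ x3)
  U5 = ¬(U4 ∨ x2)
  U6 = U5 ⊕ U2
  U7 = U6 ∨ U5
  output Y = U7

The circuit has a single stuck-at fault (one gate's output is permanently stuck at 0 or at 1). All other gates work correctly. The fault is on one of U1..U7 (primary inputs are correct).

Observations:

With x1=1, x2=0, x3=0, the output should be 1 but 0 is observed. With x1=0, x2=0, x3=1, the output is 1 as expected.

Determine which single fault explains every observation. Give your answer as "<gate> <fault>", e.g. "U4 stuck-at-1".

U3 stuck-at-0

Fault-free values for test 1 (x1=1, x2=0, x3=0): U1=1, U2=0, U3=1, U4=0, U5=1, U6=1, U7=1, giving Y=1. Observed 0.
Test 1: faults giving observed 0 are {U3 stuck-at-0, U4 stuck-at-1, U5 stuck-at-0, U7 stuck-at-0}.
Test 2 (x1=0, x2=0, x3=1): fault-free U1=1, U2=0, U3=1, U4=0, U5=1, U6=1, U7=1 → 1; observed 1. Eliminates U4 stuck-at-1, U5 stuck-at-0, U7 stuck-at-0.
Only U3 stuck-at-0 is consistent with every test.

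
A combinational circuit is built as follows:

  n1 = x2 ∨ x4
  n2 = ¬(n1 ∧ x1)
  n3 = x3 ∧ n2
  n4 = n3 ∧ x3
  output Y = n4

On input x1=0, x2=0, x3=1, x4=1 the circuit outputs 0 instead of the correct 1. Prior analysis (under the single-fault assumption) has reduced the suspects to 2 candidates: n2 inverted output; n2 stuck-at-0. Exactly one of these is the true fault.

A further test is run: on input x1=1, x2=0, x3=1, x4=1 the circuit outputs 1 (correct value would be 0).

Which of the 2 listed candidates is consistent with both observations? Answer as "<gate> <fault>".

n2 inverted output

Evaluate each candidate on input x1=1, x2=0, x3=1, x4=1:
  n2 inverted output: n1=1, n2=1 [inverted output], n3=1, n4=1 → 1 — matches
  n2 stuck-at-0: n1=1, n2=0 [stuck-at-0], n3=0, n4=0 → 0 — eliminated
Only n2 inverted output reproduces the observed 1.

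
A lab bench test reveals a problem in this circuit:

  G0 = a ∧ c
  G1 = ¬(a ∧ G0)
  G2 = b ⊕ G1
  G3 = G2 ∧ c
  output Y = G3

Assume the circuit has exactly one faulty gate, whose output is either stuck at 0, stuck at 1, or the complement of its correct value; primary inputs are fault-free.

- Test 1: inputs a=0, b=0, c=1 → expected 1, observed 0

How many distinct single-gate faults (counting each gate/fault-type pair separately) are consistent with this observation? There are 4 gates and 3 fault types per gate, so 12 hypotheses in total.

6

Fault-free: G0=0, G1=1, G2=1, G3=1 → 1. Observed 0.
  G0 stuck-at-0: output 1 ✗
  G0 stuck-at-1: output 1 ✗
  G0 inverted output: output 1 ✗
  G1 stuck-at-0: output 0 ✓
  G1 stuck-at-1: output 1 ✗
  G1 inverted output: output 0 ✓
  G2 stuck-at-0: output 0 ✓
  G2 stuck-at-1: output 1 ✗
  G2 inverted output: output 0 ✓
  G3 stuck-at-0: output 0 ✓
  G3 stuck-at-1: output 1 ✗
  G3 inverted output: output 0 ✓
Consistent faults: {G1 stuck-at-0, G1 inverted output, G2 stuck-at-0, G2 inverted output, G3 stuck-at-0, G3 inverted output} — 6 in all.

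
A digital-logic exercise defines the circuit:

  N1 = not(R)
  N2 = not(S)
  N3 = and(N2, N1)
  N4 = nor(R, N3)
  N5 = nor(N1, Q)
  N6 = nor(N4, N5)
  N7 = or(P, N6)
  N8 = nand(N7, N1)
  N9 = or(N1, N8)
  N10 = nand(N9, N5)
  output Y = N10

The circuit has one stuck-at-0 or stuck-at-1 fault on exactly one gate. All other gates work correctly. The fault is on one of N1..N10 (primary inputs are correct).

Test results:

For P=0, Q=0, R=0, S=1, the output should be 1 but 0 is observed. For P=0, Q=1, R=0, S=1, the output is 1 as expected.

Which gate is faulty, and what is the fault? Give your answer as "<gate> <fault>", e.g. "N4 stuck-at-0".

N1 stuck-at-0

Fault-free values for test 1 (P=0, Q=0, R=0, S=1): N1=1, N2=0, N3=0, N4=1, N5=0, N6=0, N7=0, N8=1, N9=1, N10=1, giving Y=1. Observed 0.
Test 1: faults giving observed 0 are {N1 stuck-at-0, N5 stuck-at-1, N10 stuck-at-0}.
Test 2 (P=0, Q=1, R=0, S=1): fault-free N1=1, N2=0, N3=0, N4=1, N5=0, N6=0, N7=0, N8=1, N9=1, N10=1 → 1; observed 1. Eliminates N5 stuck-at-1, N10 stuck-at-0.
Only N1 stuck-at-0 is consistent with every test.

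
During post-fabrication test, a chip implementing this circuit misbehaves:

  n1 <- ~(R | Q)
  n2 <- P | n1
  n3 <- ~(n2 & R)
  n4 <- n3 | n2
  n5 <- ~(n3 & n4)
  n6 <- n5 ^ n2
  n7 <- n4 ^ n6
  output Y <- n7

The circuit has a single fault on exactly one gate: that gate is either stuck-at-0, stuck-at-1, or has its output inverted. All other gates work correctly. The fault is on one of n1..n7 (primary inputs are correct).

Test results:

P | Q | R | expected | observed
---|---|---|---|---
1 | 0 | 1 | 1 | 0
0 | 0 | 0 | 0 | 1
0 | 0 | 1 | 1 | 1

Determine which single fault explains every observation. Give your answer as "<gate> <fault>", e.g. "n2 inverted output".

Fault-free values for test 1 (P=1, Q=0, R=1): n1=0, n2=1, n3=0, n4=1, n5=1, n6=0, n7=1, giving Y=1. Observed 0.
Test 1: faults giving observed 0 are {n3 stuck-at-1, n3 inverted output, n4 stuck-at-0, n4 inverted output, n5 stuck-at-0, n5 inverted output, n6 stuck-at-1, n6 inverted output, n7 stuck-at-0, n7 inverted output}.
Test 2 (P=0, Q=0, R=0): fault-free n1=1, n2=1, n3=1, n4=1, n5=0, n6=1, n7=0 → 0; observed 1. Eliminates n3 stuck-at-1, n4 stuck-at-0, n4 inverted output, n5 stuck-at-0, n6 stuck-at-1, n7 stuck-at-0.
Test 3 (P=0, Q=0, R=1): fault-free n1=0, n2=0, n3=1, n4=1, n5=0, n6=0, n7=1 → 1; observed 1. Eliminates n5 inverted output, n6 inverted output, n7 inverted output.
Only n3 inverted output is consistent with every test.

n3 inverted output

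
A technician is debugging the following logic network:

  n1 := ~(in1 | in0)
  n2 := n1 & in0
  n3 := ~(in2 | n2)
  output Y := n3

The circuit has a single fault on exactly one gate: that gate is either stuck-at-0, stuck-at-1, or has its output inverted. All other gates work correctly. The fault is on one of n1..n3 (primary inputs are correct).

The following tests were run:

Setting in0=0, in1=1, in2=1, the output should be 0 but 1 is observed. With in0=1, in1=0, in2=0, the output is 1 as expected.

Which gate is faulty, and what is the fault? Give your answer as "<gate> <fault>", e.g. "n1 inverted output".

n3 stuck-at-1

Fault-free values for test 1 (in0=0, in1=1, in2=1): n1=0, n2=0, n3=0, giving Y=0. Observed 1.
Test 1: faults giving observed 1 are {n3 stuck-at-1, n3 inverted output}.
Test 2 (in0=1, in1=0, in2=0): fault-free n1=0, n2=0, n3=1 → 1; observed 1. Eliminates n3 inverted output.
Only n3 stuck-at-1 is consistent with every test.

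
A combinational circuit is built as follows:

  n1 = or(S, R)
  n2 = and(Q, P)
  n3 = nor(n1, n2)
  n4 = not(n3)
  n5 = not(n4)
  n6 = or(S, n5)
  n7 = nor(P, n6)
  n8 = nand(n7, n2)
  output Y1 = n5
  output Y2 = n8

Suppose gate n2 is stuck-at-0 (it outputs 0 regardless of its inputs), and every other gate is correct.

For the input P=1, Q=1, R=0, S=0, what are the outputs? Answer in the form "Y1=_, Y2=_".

Propagate with n2 forced: n1=0, n2=0 [stuck-at-0], n3=1, n4=0, n5=1, n6=1, n7=0, n8=1.
So the outputs are Y1=1, Y2=1. (Without the fault they would be Y1=0, Y2=1.)

Y1=1, Y2=1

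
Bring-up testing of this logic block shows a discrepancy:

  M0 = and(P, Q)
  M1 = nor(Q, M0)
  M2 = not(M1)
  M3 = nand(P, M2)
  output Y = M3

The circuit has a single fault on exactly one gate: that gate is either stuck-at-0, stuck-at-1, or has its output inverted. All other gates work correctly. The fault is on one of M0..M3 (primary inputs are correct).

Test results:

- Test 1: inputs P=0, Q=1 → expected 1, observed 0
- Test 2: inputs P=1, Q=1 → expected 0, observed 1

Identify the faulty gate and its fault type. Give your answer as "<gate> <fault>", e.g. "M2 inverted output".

M3 inverted output

Fault-free values for test 1 (P=0, Q=1): M0=0, M1=0, M2=1, M3=1, giving Y=1. Observed 0.
Test 1: faults giving observed 0 are {M3 stuck-at-0, M3 inverted output}.
Test 2 (P=1, Q=1): fault-free M0=1, M1=0, M2=1, M3=0 → 0; observed 1. Eliminates M3 stuck-at-0.
Only M3 inverted output is consistent with every test.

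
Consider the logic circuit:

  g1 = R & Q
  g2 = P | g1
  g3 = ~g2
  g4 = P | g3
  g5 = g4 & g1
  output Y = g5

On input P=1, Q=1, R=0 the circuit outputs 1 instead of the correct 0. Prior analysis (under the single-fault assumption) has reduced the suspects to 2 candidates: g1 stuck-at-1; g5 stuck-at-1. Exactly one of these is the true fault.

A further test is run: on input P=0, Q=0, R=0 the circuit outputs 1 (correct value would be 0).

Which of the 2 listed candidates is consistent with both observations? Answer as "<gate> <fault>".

g5 stuck-at-1

Evaluate each candidate on input P=0, Q=0, R=0:
  g1 stuck-at-1: g1=1 [stuck-at-1], g2=1, g3=0, g4=0, g5=0 → 0 — eliminated
  g5 stuck-at-1: g1=0, g2=0, g3=1, g4=1, g5=1 [stuck-at-1] → 1 — matches
Only g5 stuck-at-1 reproduces the observed 1.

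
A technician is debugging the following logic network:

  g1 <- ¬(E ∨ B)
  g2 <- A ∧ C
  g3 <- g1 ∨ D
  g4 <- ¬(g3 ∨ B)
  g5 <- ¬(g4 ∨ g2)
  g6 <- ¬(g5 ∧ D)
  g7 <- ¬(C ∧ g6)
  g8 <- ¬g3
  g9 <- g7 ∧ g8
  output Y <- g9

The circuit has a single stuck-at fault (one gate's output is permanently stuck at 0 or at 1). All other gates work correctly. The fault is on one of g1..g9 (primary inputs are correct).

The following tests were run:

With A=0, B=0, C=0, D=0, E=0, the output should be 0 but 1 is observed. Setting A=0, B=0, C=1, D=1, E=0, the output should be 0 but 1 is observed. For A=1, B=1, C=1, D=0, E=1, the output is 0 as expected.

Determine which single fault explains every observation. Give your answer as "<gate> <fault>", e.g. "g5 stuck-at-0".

Fault-free values for test 1 (A=0, B=0, C=0, D=0, E=0): g1=1, g2=0, g3=1, g4=0, g5=1, g6=1, g7=1, g8=0, g9=0, giving Y=0. Observed 1.
Test 1: faults giving observed 1 are {g1 stuck-at-0, g3 stuck-at-0, g8 stuck-at-1, g9 stuck-at-1}.
Test 2 (A=0, B=0, C=1, D=1, E=0): fault-free g1=1, g2=0, g3=1, g4=0, g5=1, g6=0, g7=1, g8=0, g9=0 → 0; observed 1. Eliminates g1 stuck-at-0, g3 stuck-at-0.
Test 3 (A=1, B=1, C=1, D=0, E=1): fault-free g1=0, g2=1, g3=0, g4=0, g5=0, g6=1, g7=0, g8=1, g9=0 → 0; observed 0. Eliminates g9 stuck-at-1.
Only g8 stuck-at-1 is consistent with every test.

g8 stuck-at-1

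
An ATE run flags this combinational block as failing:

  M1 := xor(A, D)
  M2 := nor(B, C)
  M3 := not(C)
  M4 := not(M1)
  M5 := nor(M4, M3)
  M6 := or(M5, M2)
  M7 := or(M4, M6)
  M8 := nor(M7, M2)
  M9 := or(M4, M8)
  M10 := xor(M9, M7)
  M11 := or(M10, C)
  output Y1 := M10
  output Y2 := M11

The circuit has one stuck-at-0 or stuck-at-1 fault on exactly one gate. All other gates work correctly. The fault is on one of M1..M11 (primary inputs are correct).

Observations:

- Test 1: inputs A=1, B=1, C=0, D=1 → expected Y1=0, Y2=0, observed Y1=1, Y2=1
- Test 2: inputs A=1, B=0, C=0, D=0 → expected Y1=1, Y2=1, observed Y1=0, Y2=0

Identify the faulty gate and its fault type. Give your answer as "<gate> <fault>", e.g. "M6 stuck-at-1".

Fault-free values for test 1 (A=1, B=1, C=0, D=1): M1=0, M2=0, M3=1, M4=1, M5=0, M6=0, M7=1, M8=0, M9=1, M10=0, M11=0, giving Y1=0, Y2=0. Observed Y1=1, Y2=1.
Test 1: faults giving observed Y1=1, Y2=1 are {M1 stuck-at-1, M4 stuck-at-0, M7 stuck-at-0, M9 stuck-at-0, M10 stuck-at-1}.
Test 2 (A=1, B=0, C=0, D=0): fault-free M1=1, M2=1, M3=1, M4=0, M5=0, M6=1, M7=1, M8=0, M9=0, M10=1, M11=1 → Y1=1, Y2=1; observed Y1=0, Y2=0. Eliminates M1 stuck-at-1, M4 stuck-at-0, M9 stuck-at-0, M10 stuck-at-1.
Only M7 stuck-at-0 is consistent with every test.

M7 stuck-at-0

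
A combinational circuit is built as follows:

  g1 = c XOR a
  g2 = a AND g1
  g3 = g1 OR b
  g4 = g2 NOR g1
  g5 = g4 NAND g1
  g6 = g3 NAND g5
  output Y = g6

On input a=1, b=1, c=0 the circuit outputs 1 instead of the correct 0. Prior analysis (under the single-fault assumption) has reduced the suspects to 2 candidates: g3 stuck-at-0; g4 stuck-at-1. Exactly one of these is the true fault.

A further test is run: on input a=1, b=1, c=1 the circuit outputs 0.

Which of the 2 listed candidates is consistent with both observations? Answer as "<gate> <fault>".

Evaluate each candidate on input a=1, b=1, c=1:
  g3 stuck-at-0: g1=0, g2=0, g3=0 [stuck-at-0], g4=1, g5=1, g6=1 → 1 — eliminated
  g4 stuck-at-1: g1=0, g2=0, g3=1, g4=1 [stuck-at-1], g5=1, g6=0 → 0 — matches
Only g4 stuck-at-1 reproduces the observed 0.

g4 stuck-at-1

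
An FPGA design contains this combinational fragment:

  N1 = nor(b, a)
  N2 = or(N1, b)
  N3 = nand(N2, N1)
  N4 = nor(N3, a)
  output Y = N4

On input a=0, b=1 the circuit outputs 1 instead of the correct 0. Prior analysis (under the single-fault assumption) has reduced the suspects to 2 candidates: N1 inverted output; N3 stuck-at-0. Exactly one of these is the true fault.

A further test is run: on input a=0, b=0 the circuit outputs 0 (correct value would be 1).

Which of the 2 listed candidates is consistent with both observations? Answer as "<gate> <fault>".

N1 inverted output

Evaluate each candidate on input a=0, b=0:
  N1 inverted output: N1=0 [inverted output], N2=0, N3=1, N4=0 → 0 — matches
  N3 stuck-at-0: N1=1, N2=1, N3=0 [stuck-at-0], N4=1 → 1 — eliminated
Only N1 inverted output reproduces the observed 0.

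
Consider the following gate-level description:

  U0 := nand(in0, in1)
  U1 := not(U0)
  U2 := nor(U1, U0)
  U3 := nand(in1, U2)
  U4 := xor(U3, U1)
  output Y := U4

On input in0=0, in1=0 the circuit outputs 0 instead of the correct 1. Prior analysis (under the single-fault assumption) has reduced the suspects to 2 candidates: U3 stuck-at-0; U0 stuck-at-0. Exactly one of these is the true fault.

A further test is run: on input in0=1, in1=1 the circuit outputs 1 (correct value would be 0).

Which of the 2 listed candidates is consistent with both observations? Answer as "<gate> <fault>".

U3 stuck-at-0

Evaluate each candidate on input in0=1, in1=1:
  U3 stuck-at-0: U0=0, U1=1, U2=0, U3=0 [stuck-at-0], U4=1 → 1 — matches
  U0 stuck-at-0: U0=0 [stuck-at-0], U1=1, U2=0, U3=1, U4=0 → 0 — eliminated
Only U3 stuck-at-0 reproduces the observed 1.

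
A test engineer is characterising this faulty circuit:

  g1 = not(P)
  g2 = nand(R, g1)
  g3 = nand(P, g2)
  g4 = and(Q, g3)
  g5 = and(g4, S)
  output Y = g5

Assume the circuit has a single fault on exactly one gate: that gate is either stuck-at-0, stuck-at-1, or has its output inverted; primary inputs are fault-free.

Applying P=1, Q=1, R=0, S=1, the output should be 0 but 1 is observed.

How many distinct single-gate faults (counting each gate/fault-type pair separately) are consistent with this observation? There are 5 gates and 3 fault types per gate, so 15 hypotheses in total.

8

Fault-free: g1=0, g2=1, g3=0, g4=0, g5=0 → 0. Observed 1.
  g1: none of the 3 fault types match ✗
  g2: stuck-at-0, inverted output ✓; others ✗
  g3: stuck-at-1, inverted output ✓; others ✗
  g4: stuck-at-1, inverted output ✓; others ✗
  g5: stuck-at-1, inverted output ✓; others ✗
Consistent faults: {g2 stuck-at-0, g2 inverted output, g3 stuck-at-1, g3 inverted output, g4 stuck-at-1, g4 inverted output, g5 stuck-at-1, g5 inverted output} — 8 in all.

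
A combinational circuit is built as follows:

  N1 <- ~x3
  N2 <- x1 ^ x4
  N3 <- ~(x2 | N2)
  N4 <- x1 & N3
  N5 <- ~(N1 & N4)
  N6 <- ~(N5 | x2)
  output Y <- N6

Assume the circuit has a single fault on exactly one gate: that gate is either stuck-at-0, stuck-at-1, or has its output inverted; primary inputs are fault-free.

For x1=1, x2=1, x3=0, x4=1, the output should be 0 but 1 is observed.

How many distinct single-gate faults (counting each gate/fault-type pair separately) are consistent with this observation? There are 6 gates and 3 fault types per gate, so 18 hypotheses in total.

2

Fault-free: N1=1, N2=0, N3=0, N4=0, N5=1, N6=0 → 0. Observed 1.
  N1: none of the 3 fault types match ✗
  N2: none of the 3 fault types match ✗
  N3: none of the 3 fault types match ✗
  N4: none of the 3 fault types match ✗
  N5: none of the 3 fault types match ✗
  N6: stuck-at-1, inverted output ✓; others ✗
Consistent faults: {N6 stuck-at-1, N6 inverted output} — 2 in all.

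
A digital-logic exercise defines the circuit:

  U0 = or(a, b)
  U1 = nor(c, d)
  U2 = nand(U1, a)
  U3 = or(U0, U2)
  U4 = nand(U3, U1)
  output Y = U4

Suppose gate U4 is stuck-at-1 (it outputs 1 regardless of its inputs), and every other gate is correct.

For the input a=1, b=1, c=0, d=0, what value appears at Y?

1

Propagate with U4 forced: U0=1, U1=1, U2=0, U3=1, U4=1 [stuck-at-1].
So Y = 1. (Without the fault it would be 0.)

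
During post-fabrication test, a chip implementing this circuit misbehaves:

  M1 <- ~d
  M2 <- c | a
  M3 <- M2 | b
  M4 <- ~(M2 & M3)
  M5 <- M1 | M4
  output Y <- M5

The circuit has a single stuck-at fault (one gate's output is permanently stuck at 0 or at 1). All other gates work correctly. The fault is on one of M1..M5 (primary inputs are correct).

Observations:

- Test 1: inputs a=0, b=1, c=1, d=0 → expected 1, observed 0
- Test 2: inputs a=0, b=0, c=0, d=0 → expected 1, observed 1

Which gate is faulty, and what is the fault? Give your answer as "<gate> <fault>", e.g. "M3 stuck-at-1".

M1 stuck-at-0

Fault-free values for test 1 (a=0, b=1, c=1, d=0): M1=1, M2=1, M3=1, M4=0, M5=1, giving Y=1. Observed 0.
Test 1: faults giving observed 0 are {M1 stuck-at-0, M5 stuck-at-0}.
Test 2 (a=0, b=0, c=0, d=0): fault-free M1=1, M2=0, M3=0, M4=1, M5=1 → 1; observed 1. Eliminates M5 stuck-at-0.
Only M1 stuck-at-0 is consistent with every test.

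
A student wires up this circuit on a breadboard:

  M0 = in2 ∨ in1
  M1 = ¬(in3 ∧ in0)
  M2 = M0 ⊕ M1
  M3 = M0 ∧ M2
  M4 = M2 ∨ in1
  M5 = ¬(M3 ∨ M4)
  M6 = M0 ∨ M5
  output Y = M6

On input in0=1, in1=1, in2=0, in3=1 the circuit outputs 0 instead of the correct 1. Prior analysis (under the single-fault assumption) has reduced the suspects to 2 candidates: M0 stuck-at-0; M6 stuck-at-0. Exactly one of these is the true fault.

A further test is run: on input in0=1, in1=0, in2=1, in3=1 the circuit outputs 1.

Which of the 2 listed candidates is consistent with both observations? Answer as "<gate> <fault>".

Evaluate each candidate on input in0=1, in1=0, in2=1, in3=1:
  M0 stuck-at-0: M0=0 [stuck-at-0], M1=0, M2=0, M3=0, M4=0, M5=1, M6=1 → 1 — matches
  M6 stuck-at-0: M0=1, M1=0, M2=1, M3=1, M4=1, M5=0, M6=0 [stuck-at-0] → 0 — eliminated
Only M0 stuck-at-0 reproduces the observed 1.

M0 stuck-at-0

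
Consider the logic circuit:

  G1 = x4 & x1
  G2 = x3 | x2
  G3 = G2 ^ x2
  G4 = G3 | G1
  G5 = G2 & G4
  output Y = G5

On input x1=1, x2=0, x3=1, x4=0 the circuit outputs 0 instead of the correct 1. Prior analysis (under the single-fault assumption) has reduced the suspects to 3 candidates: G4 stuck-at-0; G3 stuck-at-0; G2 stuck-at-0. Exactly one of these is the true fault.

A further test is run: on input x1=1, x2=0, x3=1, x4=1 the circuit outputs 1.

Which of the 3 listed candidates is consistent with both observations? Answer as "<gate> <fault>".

G3 stuck-at-0

Evaluate each candidate on input x1=1, x2=0, x3=1, x4=1:
  G4 stuck-at-0: G1=1, G2=1, G3=1, G4=0 [stuck-at-0], G5=0 → 0 — eliminated
  G3 stuck-at-0: G1=1, G2=1, G3=0 [stuck-at-0], G4=1, G5=1 → 1 — matches
  G2 stuck-at-0: G1=1, G2=0 [stuck-at-0], G3=0, G4=1, G5=0 → 0 — eliminated
Only G3 stuck-at-0 reproduces the observed 1.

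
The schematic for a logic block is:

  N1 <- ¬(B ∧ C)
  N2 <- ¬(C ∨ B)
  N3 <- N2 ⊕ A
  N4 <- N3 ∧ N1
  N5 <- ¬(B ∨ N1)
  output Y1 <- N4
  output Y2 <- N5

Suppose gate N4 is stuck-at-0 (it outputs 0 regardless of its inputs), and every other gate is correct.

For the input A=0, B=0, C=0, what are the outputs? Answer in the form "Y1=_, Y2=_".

Propagate with N4 forced: N1=1, N2=1, N3=1, N4=0 [stuck-at-0], N5=0.
So the outputs are Y1=0, Y2=0. (Without the fault they would be Y1=1, Y2=0.)

Y1=0, Y2=0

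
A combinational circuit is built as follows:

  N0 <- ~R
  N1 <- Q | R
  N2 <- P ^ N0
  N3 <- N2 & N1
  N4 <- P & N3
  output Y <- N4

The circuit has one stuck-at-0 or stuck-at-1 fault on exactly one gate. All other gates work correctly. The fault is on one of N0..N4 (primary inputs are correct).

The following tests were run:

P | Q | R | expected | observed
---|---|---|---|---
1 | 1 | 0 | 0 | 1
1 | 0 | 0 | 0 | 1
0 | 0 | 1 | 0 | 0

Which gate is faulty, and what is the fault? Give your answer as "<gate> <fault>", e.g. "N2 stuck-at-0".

N3 stuck-at-1

Fault-free values for test 1 (P=1, Q=1, R=0): N0=1, N1=1, N2=0, N3=0, N4=0, giving Y=0. Observed 1.
Test 1: faults giving observed 1 are {N0 stuck-at-0, N2 stuck-at-1, N3 stuck-at-1, N4 stuck-at-1}.
Test 2 (P=1, Q=0, R=0): fault-free N0=1, N1=0, N2=0, N3=0, N4=0 → 0; observed 1. Eliminates N0 stuck-at-0, N2 stuck-at-1.
Test 3 (P=0, Q=0, R=1): fault-free N0=0, N1=1, N2=0, N3=0, N4=0 → 0; observed 0. Eliminates N4 stuck-at-1.
Only N3 stuck-at-1 is consistent with every test.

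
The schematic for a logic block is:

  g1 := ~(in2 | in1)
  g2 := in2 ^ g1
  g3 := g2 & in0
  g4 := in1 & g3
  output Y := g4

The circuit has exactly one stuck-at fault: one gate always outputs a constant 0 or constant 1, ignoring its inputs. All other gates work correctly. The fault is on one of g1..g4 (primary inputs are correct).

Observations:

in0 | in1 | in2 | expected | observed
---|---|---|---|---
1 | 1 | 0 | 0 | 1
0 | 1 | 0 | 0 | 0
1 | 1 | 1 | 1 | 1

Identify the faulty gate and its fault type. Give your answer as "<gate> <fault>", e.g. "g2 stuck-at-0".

Fault-free values for test 1 (in0=1, in1=1, in2=0): g1=0, g2=0, g3=0, g4=0, giving Y=0. Observed 1.
Test 1: faults giving observed 1 are {g1 stuck-at-1, g2 stuck-at-1, g3 stuck-at-1, g4 stuck-at-1}.
Test 2 (in0=0, in1=1, in2=0): fault-free g1=0, g2=0, g3=0, g4=0 → 0; observed 0. Eliminates g3 stuck-at-1, g4 stuck-at-1.
Test 3 (in0=1, in1=1, in2=1): fault-free g1=0, g2=1, g3=1, g4=1 → 1; observed 1. Eliminates g1 stuck-at-1.
Only g2 stuck-at-1 is consistent with every test.

g2 stuck-at-1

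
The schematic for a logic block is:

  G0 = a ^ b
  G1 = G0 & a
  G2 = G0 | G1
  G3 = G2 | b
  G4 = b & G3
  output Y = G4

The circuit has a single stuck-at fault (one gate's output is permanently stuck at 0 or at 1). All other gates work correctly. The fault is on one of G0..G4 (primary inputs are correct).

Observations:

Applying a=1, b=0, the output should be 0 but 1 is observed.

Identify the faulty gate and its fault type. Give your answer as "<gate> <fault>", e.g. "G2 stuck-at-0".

G4 stuck-at-1

Fault-free values for test 1 (a=1, b=0): G0=1, G1=1, G2=1, G3=1, G4=0, giving Y=0. Observed 1.
Test 1: faults giving observed 1 are {G4 stuck-at-1}.
Only G4 stuck-at-1 is consistent with every test.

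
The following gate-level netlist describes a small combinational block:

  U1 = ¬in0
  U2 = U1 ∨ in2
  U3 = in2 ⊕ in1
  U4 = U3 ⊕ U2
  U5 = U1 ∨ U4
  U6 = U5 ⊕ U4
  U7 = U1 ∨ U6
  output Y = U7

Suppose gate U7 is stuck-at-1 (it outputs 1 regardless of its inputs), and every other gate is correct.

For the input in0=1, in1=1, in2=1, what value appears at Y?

Propagate with U7 forced: U1=0, U2=1, U3=0, U4=1, U5=1, U6=0, U7=1 [stuck-at-1].
So Y = 1. (Without the fault it would be 0.)

1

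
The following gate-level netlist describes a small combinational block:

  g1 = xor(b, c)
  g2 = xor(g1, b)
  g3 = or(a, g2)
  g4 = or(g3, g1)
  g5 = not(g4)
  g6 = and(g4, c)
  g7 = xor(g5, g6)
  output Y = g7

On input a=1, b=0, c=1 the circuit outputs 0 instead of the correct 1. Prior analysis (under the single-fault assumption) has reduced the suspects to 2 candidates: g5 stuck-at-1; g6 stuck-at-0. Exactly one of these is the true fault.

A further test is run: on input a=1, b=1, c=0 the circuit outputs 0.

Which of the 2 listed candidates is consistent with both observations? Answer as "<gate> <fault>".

Evaluate each candidate on input a=1, b=1, c=0:
  g5 stuck-at-1: g1=1, g2=0, g3=1, g4=1, g5=1 [stuck-at-1], g6=0, g7=1 → 1 — eliminated
  g6 stuck-at-0: g1=1, g2=0, g3=1, g4=1, g5=0, g6=0 [stuck-at-0], g7=0 → 0 — matches
Only g6 stuck-at-0 reproduces the observed 0.

g6 stuck-at-0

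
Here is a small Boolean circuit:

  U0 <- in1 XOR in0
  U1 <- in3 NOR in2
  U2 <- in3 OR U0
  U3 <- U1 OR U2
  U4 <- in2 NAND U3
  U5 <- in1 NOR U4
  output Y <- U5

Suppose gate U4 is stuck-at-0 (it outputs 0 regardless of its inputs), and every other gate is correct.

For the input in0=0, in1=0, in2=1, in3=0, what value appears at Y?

1

Propagate with U4 forced: U0=0, U1=0, U2=0, U3=0, U4=0 [stuck-at-0], U5=1.
So Y = 1. (Without the fault it would be 0.)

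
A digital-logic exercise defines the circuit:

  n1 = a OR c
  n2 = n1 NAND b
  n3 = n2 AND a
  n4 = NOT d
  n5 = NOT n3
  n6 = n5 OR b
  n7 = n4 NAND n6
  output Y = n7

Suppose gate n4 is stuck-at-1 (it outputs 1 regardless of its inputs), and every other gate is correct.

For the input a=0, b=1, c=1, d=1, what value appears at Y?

Propagate with n4 forced: n1=1, n2=0, n3=0, n4=1 [stuck-at-1], n5=1, n6=1, n7=0.
So Y = 0. (Without the fault it would be 1.)

0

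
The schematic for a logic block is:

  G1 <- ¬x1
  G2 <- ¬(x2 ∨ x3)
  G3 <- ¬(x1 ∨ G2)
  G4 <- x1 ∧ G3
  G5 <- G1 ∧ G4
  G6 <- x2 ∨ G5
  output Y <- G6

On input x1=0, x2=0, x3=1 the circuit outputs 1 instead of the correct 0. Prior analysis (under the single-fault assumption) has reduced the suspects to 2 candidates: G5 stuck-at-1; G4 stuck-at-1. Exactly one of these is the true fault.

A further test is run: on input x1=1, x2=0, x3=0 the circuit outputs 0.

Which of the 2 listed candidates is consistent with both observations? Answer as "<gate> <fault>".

G4 stuck-at-1

Evaluate each candidate on input x1=1, x2=0, x3=0:
  G5 stuck-at-1: G1=0, G2=1, G3=0, G4=0, G5=1 [stuck-at-1], G6=1 → 1 — eliminated
  G4 stuck-at-1: G1=0, G2=1, G3=0, G4=1 [stuck-at-1], G5=0, G6=0 → 0 — matches
Only G4 stuck-at-1 reproduces the observed 0.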